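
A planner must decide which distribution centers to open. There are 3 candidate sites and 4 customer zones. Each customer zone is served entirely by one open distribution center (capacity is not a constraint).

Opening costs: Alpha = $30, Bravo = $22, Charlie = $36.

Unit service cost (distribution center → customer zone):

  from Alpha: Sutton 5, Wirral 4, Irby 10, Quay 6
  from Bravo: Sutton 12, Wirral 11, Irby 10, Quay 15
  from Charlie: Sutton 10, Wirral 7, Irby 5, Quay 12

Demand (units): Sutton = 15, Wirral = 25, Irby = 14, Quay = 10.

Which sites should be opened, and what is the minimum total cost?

Open Alpha and Charlie; minimum total cost 371.

For any fixed open set, each customer zone goes to its cheapest open site; total = fixed + service.
{Alpha, Charlie}: Sutton→Alpha 5·15=75, Wirral→Alpha 4·25=100, Irby→Charlie 5·14=70, Quay→Alpha 6·10=60. Service 305; fixed 66; total 371.
{Alpha, Bravo, Charlie}: service 305 + fixed 88 = 393
{Alpha}: Sutton→Alpha 5·15=75, Wirral→Alpha 4·25=100, Irby→Alpha 10·14=140, Quay→Alpha 6·10=60. Service 375; fixed 30; total 405.
{Bravo}: service 745 + fixed 22 = 767
No other subset beats 371.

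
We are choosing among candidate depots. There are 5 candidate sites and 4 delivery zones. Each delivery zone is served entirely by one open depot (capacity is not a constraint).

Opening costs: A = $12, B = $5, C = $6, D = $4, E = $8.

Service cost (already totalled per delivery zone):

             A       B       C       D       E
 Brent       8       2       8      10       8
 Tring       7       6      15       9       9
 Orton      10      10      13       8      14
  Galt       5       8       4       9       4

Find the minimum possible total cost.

For any fixed open set, each delivery zone goes to its cheapest open site; total = fixed + service.
{B}: Brent→B 2, Tring→B 6, Orton→B 10, Galt→B 8. Service 26; fixed 5; total 31.
{B, C}: service 22 + fixed 11 = 33
{B, D}: Brent→B 2, Tring→B 6, Orton→D 8, Galt→B 8. Service 24; fixed 9; total 33.
{A, B, C, D, E}: service 20 + fixed 35 = 55
No other subset beats 31.

Minimum total cost: 31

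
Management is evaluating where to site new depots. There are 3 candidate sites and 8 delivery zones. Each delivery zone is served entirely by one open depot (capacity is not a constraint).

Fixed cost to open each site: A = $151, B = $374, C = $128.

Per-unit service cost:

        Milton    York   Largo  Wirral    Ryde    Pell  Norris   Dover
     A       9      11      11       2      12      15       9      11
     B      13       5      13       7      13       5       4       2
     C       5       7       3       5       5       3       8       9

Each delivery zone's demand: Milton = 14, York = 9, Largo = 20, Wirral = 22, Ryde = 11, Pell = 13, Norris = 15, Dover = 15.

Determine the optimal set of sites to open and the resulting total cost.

Open C only; minimum total cost 780.

For any fixed open set, each delivery zone goes to its cheapest open site; total = fixed + service.
{C}: Milton→C 5·14=70, York→C 7·9=63, Largo→C 3·20=60, Wirral→C 5·22=110, Ryde→C 5·11=55, Pell→C 3·13=39, Norris→C 8·15=120, Dover→C 9·15=135. Service 652; fixed 128; total 780.
{A, C}: service 586 + fixed 279 = 865
{B, C}: Milton→C 5·14=70, York→B 5·9=45, Largo→C 3·20=60, Wirral→C 5·22=110, Ryde→C 5·11=55, Pell→C 3·13=39, Norris→B 4·15=60, Dover→B 2·15=30. Service 469; fixed 502; total 971.
{A, B, C}: Milton→C 5·14=70, York→B 5·9=45, Largo→C 3·20=60, Wirral→A 2·22=44, Ryde→C 5·11=55, Pell→C 3·13=39, Norris→B 4·15=60, Dover→B 2·15=30. Service 403; fixed 653; total 1056.
No other subset beats 780.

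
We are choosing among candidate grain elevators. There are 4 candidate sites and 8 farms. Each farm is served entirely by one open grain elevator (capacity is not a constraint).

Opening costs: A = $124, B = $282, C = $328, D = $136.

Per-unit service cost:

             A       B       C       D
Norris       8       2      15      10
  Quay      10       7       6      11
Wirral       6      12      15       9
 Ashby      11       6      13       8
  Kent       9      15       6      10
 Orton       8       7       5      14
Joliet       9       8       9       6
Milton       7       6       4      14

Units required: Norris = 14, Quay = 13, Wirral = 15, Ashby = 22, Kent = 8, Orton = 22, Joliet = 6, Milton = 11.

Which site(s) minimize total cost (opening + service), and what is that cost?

For any fixed open set, each farm goes to its cheapest open site; total = fixed + service.
{A}: Norris→A 8·14=112, Quay→A 10·13=130, Wirral→A 6·15=90, Ashby→A 11·22=242, Kent→A 9·8=72, Orton→A 8·22=176, Joliet→A 9·6=54, Milton→A 7·11=77. Service 953; fixed 124; total 1077.
{A, B}: service 681 + fixed 406 = 1087
{B}: service 819 + fixed 282 = 1101
{A, B, C, D}: Norris→B 2·14=28, Quay→C 6·13=78, Wirral→A 6·15=90, Ashby→B 6·22=132, Kent→C 6·8=48, Orton→C 5·22=110, Joliet→D 6·6=36, Milton→C 4·11=44. Service 566; fixed 870; total 1436.
No other subset beats 1077.

Open A only; minimum total cost 1077.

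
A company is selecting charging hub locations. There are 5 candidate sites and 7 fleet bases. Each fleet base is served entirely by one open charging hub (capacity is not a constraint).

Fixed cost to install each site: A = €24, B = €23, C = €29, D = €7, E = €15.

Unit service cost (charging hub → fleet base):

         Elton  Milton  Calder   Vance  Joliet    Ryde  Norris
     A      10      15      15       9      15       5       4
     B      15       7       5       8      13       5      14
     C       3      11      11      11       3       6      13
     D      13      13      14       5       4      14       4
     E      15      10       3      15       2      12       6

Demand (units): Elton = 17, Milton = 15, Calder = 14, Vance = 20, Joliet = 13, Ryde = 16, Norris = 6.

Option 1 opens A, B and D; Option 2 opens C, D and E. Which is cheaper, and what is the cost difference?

Option 1: {A, B, D}: Elton→A 10·17=170, Milton→B 7·15=105, Calder→B 5·14=70, Vance→D 5·20=100, Joliet→D 4·13=52, Ryde→A 5·16=80, Norris→A 4·6=24. Service 601; fixed 54; total 655.
Option 2: {C, D, E}: Elton→C 3·17=51, Milton→E 10·15=150, Calder→E 3·14=42, Vance→D 5·20=100, Joliet→E 2·13=26, Ryde→C 6·16=96, Norris→D 4·6=24. Service 489; fixed 51; total 540.
Difference: |655 − 540| = 115.

Option 2 is cheaper by 115.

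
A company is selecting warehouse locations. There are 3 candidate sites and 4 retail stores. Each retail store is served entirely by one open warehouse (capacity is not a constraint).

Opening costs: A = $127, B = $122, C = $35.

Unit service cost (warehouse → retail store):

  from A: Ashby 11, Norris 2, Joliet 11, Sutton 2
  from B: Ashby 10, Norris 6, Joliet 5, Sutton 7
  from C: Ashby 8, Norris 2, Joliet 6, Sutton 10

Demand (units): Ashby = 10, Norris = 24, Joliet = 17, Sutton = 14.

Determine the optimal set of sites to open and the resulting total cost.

Open C only; minimum total cost 405.

For any fixed open set, each retail store goes to its cheapest open site; total = fixed + service.
{C}: Ashby→C 8·10=80, Norris→C 2·24=48, Joliet→C 6·17=102, Sutton→C 10·14=140. Service 370; fixed 35; total 405.
{A, C}: service 258 + fixed 162 = 420
{B, C}: Ashby→C 8·10=80, Norris→C 2·24=48, Joliet→B 5·17=85, Sutton→B 7·14=98. Service 311; fixed 157; total 468.
{A, B, C}: Ashby→C 8·10=80, Norris→A 2·24=48, Joliet→B 5·17=85, Sutton→A 2·14=28. Service 241; fixed 284; total 525.
No other subset beats 405.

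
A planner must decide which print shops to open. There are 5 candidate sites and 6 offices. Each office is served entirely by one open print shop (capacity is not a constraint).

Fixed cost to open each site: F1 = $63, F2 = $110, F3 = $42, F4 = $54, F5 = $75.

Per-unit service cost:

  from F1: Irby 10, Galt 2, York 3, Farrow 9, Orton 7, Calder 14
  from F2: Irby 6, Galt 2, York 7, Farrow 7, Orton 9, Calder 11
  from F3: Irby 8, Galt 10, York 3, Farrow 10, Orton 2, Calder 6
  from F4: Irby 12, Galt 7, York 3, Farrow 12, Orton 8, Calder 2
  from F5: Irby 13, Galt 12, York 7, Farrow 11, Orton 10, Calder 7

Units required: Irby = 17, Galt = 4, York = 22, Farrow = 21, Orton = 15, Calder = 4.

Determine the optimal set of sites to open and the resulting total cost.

For any fixed open set, each office goes to its cheapest open site; total = fixed + service.
{F2, F3}: Irby→F2 6·17=102, Galt→F2 2·4=8, York→F3 3·22=66, Farrow→F2 7·21=147, Orton→F3 2·15=30, Calder→F3 6·4=24. Service 377; fixed 152; total 529.
{F3}: service 506 + fixed 42 = 548
{F1, F3}: service 453 + fixed 105 = 558
{F1, F2, F3, F4, F5}: service 361 + fixed 344 = 705
No other subset beats 529.

Open F2 and F3; minimum total cost 529.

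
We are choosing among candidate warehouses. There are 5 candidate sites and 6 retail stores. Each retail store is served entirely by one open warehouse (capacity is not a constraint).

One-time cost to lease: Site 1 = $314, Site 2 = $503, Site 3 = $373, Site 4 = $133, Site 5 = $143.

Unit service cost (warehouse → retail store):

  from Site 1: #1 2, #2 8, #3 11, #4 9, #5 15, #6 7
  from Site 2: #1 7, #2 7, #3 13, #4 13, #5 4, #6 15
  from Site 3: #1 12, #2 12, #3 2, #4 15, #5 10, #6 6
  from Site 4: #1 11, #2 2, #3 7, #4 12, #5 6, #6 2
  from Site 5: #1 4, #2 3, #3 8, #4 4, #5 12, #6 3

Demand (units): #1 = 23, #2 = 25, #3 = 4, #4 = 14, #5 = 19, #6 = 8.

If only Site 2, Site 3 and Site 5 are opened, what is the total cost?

Each retail store is assigned to its cheapest site among the open ones.
{Site 2, Site 3, Site 5}: #1→Site 5 4·23=92, #2→Site 5 3·25=75, #3→Site 3 2·4=8, #4→Site 5 4·14=56, #5→Site 2 4·19=76, #6→Site 5 3·8=24. Service 331; fixed 1019; total 1350.

Total cost: 1350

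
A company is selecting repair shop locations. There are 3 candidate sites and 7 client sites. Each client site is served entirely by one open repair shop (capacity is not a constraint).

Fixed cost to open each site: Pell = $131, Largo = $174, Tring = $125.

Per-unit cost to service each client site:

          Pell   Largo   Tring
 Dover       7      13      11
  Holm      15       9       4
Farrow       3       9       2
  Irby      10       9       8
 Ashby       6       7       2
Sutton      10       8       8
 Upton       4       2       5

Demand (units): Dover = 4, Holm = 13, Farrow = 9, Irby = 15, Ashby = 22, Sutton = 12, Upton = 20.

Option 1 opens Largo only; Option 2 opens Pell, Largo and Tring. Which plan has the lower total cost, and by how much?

Option 1: {Largo}: Dover→Largo 13·4=52, Holm→Largo 9·13=117, Farrow→Largo 9·9=81, Irby→Largo 9·15=135, Ashby→Largo 7·22=154, Sutton→Largo 8·12=96, Upton→Largo 2·20=40. Service 675; fixed 174; total 849.
Option 2: {Pell, Largo, Tring}: Dover→Pell 7·4=28, Holm→Tring 4·13=52, Farrow→Tring 2·9=18, Irby→Tring 8·15=120, Ashby→Tring 2·22=44, Sutton→Largo 8·12=96, Upton→Largo 2·20=40. Service 398; fixed 430; total 828.
Difference: |849 − 828| = 21.

Option 2 is cheaper by 21.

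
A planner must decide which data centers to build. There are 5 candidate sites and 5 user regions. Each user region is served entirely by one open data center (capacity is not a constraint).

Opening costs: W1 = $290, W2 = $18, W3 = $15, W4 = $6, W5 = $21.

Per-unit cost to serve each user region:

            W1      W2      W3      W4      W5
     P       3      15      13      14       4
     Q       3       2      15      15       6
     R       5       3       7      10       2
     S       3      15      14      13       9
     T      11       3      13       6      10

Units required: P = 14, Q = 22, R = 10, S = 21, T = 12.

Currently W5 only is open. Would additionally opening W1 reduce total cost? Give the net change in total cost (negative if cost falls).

Current service cost with {W5}: 517.
Adding W1: each user region re-picks its cheapest; new service cost 311, saving 206.
Extra fixed cost: 290. Net change = 290 − 206 = 84.
(Totals: 538 → 622.)

No — net change +84 (cost rises by 84).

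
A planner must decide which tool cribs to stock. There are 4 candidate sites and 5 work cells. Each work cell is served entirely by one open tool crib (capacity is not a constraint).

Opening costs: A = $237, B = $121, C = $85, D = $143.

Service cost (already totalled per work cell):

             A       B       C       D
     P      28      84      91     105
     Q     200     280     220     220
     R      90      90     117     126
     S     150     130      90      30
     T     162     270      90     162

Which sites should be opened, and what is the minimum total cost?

For any fixed open set, each work cell goes to its cheapest open site; total = fixed + service.
{C}: P→C 91, Q→C 220, R→C 117, S→C 90, T→C 90. Service 608; fixed 85; total 693.
{C, D}: service 548 + fixed 228 = 776
{B, C}: service 574 + fixed 206 = 780
{A, B, C, D}: P→A 28, Q→A 200, R→A 90, S→D 30, T→C 90. Service 438; fixed 586; total 1024.
No other subset beats 693.

Open C only; minimum total cost 693.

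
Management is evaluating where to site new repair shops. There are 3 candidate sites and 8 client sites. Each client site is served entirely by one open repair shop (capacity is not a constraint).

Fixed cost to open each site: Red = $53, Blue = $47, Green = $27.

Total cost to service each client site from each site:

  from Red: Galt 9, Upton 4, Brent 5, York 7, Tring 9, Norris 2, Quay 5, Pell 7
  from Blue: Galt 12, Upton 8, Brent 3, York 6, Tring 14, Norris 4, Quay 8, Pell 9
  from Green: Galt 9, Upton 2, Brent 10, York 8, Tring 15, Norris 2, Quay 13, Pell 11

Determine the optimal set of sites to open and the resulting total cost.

For any fixed open set, each client site goes to its cheapest open site; total = fixed + service.
{Green}: Galt→Green 9, Upton→Green 2, Brent→Green 10, York→Green 8, Tring→Green 15, Norris→Green 2, Quay→Green 13, Pell→Green 11. Service 70; fixed 27; total 97.
{Red}: Galt→Red 9, Upton→Red 4, Brent→Red 5, York→Red 7, Tring→Red 9, Norris→Red 2, Quay→Red 5, Pell→Red 7. Service 48; fixed 53; total 101.
{Blue}: service 64 + fixed 47 = 111
{Red, Blue, Green}: Galt→Red 9, Upton→Green 2, Brent→Blue 3, York→Blue 6, Tring→Red 9, Norris→Red 2, Quay→Red 5, Pell→Red 7. Service 43; fixed 127; total 170.
No other subset beats 97.

Open Green only; minimum total cost 97.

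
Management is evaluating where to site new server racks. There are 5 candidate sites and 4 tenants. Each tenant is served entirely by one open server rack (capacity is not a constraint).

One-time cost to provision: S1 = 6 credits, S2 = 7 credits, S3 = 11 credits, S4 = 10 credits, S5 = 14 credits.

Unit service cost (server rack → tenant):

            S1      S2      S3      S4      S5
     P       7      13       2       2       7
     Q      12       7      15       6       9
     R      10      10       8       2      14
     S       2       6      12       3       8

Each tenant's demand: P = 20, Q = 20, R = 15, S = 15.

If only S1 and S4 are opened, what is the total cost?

Each tenant is assigned to its cheapest site among the open ones.
{S1, S4}: P→S4 2·20=40, Q→S4 6·20=120, R→S4 2·15=30, S→S1 2·15=30. Service 220; fixed 16; total 236.

Total cost: 236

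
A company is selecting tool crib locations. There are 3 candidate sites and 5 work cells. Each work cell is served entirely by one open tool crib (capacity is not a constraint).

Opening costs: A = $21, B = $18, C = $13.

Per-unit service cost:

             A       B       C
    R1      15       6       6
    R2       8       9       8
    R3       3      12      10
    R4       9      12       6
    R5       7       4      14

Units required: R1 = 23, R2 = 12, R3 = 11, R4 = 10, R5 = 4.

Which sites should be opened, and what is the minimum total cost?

For any fixed open set, each work cell goes to its cheapest open site; total = fixed + service.
{A, C}: R1→C 6·23=138, R2→A 8·12=96, R3→A 3·11=33, R4→C 6·10=60, R5→A 7·4=28. Service 355; fixed 34; total 389.
{A, B, C}: R1→B 6·23=138, R2→A 8·12=96, R3→A 3·11=33, R4→C 6·10=60, R5→B 4·4=16. Service 343; fixed 52; total 395.
{A, B}: service 373 + fixed 39 = 412
{C}: service 460 + fixed 13 = 473
No other subset beats 389.

Open A and C; minimum total cost 389.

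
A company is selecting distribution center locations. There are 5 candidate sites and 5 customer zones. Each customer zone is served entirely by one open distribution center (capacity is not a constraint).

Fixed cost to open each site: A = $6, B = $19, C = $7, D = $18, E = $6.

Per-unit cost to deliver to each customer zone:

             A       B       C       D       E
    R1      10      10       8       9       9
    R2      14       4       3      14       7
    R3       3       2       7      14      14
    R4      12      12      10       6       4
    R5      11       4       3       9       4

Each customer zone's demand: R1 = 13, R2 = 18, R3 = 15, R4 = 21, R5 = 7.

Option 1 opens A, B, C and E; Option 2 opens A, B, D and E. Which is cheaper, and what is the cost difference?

Option 1 is cheaper by 49.

Option 1: {A, B, C, E}: R1→C 8·13=104, R2→C 3·18=54, R3→B 2·15=30, R4→E 4·21=84, R5→C 3·7=21. Service 293; fixed 38; total 331.
Option 2: {A, B, D, E}: R1→D 9·13=117, R2→B 4·18=72, R3→B 2·15=30, R4→E 4·21=84, R5→B 4·7=28. Service 331; fixed 49; total 380.
Difference: |331 − 380| = 49.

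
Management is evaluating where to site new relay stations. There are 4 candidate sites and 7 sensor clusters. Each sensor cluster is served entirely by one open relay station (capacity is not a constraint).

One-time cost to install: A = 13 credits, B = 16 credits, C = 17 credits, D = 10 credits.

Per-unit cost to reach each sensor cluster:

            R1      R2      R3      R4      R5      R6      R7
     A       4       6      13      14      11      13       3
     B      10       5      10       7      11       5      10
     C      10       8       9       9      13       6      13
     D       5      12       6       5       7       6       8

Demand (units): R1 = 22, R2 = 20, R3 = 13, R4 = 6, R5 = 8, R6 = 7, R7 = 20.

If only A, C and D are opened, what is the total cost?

Total cost: 514

Each sensor cluster is assigned to its cheapest site among the open ones.
{A, C, D}: R1→A 4·22=88, R2→A 6·20=120, R3→D 6·13=78, R4→D 5·6=30, R5→D 7·8=56, R6→C 6·7=42, R7→A 3·20=60. Service 474; fixed 40; total 514.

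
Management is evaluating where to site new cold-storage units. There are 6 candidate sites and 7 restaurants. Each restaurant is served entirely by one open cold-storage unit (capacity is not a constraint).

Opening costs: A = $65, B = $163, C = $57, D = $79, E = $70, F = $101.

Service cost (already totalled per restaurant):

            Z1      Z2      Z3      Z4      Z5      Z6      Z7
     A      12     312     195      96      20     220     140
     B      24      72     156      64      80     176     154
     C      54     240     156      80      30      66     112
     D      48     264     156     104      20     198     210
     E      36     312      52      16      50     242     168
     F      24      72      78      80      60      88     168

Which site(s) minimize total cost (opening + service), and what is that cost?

For any fixed open set, each restaurant goes to its cheapest open site; total = fixed + service.
{C, E, F}: Z1→F 24, Z2→F 72, Z3→E 52, Z4→E 16, Z5→C 30, Z6→C 66, Z7→C 112. Service 372; fixed 228; total 600.
{C, F}: Z1→F 24, Z2→F 72, Z3→F 78, Z4→C 80, Z5→C 30, Z6→C 66, Z7→C 112. Service 462; fixed 158; total 620.
{A, E, F}: Z1→A 12, Z2→F 72, Z3→E 52, Z4→E 16, Z5→A 20, Z6→F 88, Z7→A 140. Service 400; fixed 236; total 636.
{A, B, C, D, E, F}: service 350 + fixed 535 = 885
No other subset beats 600.

Open C, E and F; minimum total cost 600.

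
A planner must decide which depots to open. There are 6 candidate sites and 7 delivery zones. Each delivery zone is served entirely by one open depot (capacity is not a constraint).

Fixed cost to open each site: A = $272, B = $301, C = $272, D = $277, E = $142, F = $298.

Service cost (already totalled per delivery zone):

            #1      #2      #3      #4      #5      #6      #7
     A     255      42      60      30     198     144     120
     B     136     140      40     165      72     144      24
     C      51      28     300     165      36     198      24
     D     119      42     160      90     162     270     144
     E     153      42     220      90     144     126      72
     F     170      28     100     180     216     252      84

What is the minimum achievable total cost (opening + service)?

For any fixed open set, each delivery zone goes to its cheapest open site; total = fixed + service.
{A, C}: #1→C 51, #2→C 28, #3→A 60, #4→A 30, #5→C 36, #6→A 144, #7→C 24. Service 373; fixed 544; total 917.
{B, E}: service 530 + fixed 443 = 973
{C, E}: #1→C 51, #2→C 28, #3→E 220, #4→E 90, #5→C 36, #6→E 126, #7→C 24. Service 575; fixed 414; total 989.
{A, B, C, D, E, F}: service 335 + fixed 1562 = 1897
No other subset beats 917.

Minimum total cost: 917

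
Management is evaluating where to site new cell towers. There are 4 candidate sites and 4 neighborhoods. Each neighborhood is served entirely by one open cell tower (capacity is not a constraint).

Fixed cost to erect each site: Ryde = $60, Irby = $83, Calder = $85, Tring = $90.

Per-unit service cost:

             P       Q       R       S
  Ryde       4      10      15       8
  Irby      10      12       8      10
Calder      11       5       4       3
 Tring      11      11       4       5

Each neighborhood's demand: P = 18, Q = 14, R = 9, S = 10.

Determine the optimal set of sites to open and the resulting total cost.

Open Ryde and Calder; minimum total cost 353.

For any fixed open set, each neighborhood goes to its cheapest open site; total = fixed + service.
{Ryde, Calder}: P→Ryde 4·18=72, Q→Calder 5·14=70, R→Calder 4·9=36, S→Calder 3·10=30. Service 208; fixed 145; total 353.
{Calder}: service 334 + fixed 85 = 419
{Ryde, Irby, Calder}: service 208 + fixed 228 = 436
{Ryde, Irby, Calder, Tring}: service 208 + fixed 318 = 526
No other subset beats 353.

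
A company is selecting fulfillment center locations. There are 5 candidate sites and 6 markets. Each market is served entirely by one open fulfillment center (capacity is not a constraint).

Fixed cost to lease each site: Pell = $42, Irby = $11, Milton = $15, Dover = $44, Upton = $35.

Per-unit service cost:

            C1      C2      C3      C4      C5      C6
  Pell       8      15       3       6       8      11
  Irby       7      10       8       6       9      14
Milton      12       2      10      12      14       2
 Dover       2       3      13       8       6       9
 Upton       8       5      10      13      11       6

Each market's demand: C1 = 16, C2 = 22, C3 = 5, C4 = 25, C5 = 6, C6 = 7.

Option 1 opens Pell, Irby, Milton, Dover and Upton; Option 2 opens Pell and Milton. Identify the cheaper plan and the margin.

Option 1 is cheaper by 18.

Option 1: {Pell, Irby, Milton, Dover, Upton}: C1→Dover 2·16=32, C2→Milton 2·22=44, C3→Pell 3·5=15, C4→Pell 6·25=150, C5→Dover 6·6=36, C6→Milton 2·7=14. Service 291; fixed 147; total 438.
Option 2: {Pell, Milton}: C1→Pell 8·16=128, C2→Milton 2·22=44, C3→Pell 3·5=15, C4→Pell 6·25=150, C5→Pell 8·6=48, C6→Milton 2·7=14. Service 399; fixed 57; total 456.
Difference: |438 − 456| = 18.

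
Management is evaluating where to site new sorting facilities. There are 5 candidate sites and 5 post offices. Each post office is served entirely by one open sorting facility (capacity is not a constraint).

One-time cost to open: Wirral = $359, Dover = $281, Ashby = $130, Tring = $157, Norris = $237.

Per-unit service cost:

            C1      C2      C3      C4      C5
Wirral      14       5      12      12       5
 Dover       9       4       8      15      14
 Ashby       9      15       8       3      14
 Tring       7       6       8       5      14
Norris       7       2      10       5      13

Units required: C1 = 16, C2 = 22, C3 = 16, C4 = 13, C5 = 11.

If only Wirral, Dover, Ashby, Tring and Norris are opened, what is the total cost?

Total cost: 1542

Each post office is assigned to its cheapest site among the open ones.
{Wirral, Dover, Ashby, Tring, Norris}: C1→Tring 7·16=112, C2→Norris 2·22=44, C3→Dover 8·16=128, C4→Ashby 3·13=39, C5→Wirral 5·11=55. Service 378; fixed 1164; total 1542.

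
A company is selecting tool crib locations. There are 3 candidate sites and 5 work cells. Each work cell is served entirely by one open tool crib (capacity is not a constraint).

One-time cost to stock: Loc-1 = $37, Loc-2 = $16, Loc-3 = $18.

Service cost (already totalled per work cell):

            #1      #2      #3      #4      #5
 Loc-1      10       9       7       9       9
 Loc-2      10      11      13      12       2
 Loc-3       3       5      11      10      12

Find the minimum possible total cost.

Minimum total cost: 59

For any fixed open set, each work cell goes to its cheapest open site; total = fixed + service.
{Loc-3}: #1→Loc-3 3, #2→Loc-3 5, #3→Loc-3 11, #4→Loc-3 10, #5→Loc-3 12. Service 41; fixed 18; total 59.
{Loc-2}: service 48 + fixed 16 = 64
{Loc-2, Loc-3}: service 31 + fixed 34 = 65
{Loc-1, Loc-2, Loc-3}: service 26 + fixed 71 = 97
No other subset beats 59.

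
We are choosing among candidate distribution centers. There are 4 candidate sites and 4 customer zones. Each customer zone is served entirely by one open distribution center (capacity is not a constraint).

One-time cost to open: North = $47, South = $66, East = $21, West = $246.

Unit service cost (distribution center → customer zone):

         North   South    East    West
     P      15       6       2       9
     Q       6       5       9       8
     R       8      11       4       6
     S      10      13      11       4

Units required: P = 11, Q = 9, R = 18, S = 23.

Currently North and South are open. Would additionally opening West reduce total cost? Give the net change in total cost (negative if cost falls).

Current service cost with {North, South}: 485.
Adding West: each customer zone re-picks its cheapest; new service cost 311, saving 174.
Extra fixed cost: 246. Net change = 246 − 174 = 72.
(Totals: 598 → 670.)

No — net change +72 (cost rises by 72).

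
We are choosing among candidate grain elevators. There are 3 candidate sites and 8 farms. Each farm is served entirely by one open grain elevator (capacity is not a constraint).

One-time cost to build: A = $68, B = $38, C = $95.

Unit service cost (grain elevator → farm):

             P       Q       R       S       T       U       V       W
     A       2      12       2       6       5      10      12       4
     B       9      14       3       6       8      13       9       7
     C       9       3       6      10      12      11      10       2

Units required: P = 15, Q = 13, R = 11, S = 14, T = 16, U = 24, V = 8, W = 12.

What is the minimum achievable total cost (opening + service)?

For any fixed open set, each farm goes to its cheapest open site; total = fixed + service.
{A, C}: P→A 2·15=30, Q→C 3·13=39, R→A 2·11=22, S→A 6·14=84, T→A 5·16=80, U→A 10·24=240, V→C 10·8=80, W→C 2·12=24. Service 599; fixed 163; total 762.
{A, B, C}: P→A 2·15=30, Q→C 3·13=39, R→A 2·11=22, S→A 6·14=84, T→A 5·16=80, U→A 10·24=240, V→B 9·8=72, W→C 2·12=24. Service 591; fixed 201; total 792.
{A}: P→A 2·15=30, Q→A 12·13=156, R→A 2·11=22, S→A 6·14=84, T→A 5·16=80, U→A 10·24=240, V→A 12·8=96, W→A 4·12=48. Service 756; fixed 68; total 824.
{B}: service 1030 + fixed 38 = 1068
(All 7 nonempty subsets were checked; A and C is lowest.)

Minimum total cost: 762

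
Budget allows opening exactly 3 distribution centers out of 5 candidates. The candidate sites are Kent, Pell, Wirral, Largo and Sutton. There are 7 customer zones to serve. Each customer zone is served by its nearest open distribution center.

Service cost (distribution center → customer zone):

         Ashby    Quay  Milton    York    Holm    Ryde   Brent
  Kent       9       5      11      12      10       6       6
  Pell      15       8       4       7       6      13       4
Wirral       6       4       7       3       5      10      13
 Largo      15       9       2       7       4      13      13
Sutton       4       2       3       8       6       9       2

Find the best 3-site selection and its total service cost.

With exactly 3 open, each customer zone uses its cheapest among the chosen.
{Kent, Wirral, Sutton}: Ashby→Sutton 4, Quay→Sutton 2, Milton→Sutton 3, York→Wirral 3, Holm→Wirral 5, Ryde→Kent 6, Brent→Sutton 2. Service cost 25.
{Wirral, Largo, Sutton}: service cost 26
{Kent, Largo, Sutton}: service cost 27
Among all 10 size-3 choices, {Kent, Wirral, Sutton} is lowest.

Choose Kent, Wirral and Sutton; total service cost 25.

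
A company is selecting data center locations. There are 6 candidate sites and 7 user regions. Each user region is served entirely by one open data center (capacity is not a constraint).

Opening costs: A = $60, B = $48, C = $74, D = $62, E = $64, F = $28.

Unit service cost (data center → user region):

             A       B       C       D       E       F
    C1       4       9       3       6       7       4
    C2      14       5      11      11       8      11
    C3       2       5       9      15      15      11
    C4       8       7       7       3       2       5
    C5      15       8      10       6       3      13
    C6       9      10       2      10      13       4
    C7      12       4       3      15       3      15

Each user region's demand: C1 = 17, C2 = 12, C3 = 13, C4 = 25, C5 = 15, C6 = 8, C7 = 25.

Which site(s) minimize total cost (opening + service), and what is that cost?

For any fixed open set, each user region goes to its cheapest open site; total = fixed + service.
{B, E, F}: C1→F 4·17=68, C2→B 5·12=60, C3→B 5·13=65, C4→E 2·25=50, C5→E 3·15=45, C6→F 4·8=32, C7→E 3·25=75. Service 395; fixed 140; total 535.
{A, E, F}: service 392 + fixed 152 = 544
{B, C, E}: C1→C 3·17=51, C2→B 5·12=60, C3→B 5·13=65, C4→E 2·25=50, C5→E 3·15=45, C6→C 2·8=16, C7→C 3·25=75. Service 362; fixed 186; total 548.
{A, B, C, D, E, F}: C1→C 3·17=51, C2→B 5·12=60, C3→A 2·13=26, C4→E 2·25=50, C5→E 3·15=45, C6→C 2·8=16, C7→C 3·25=75. Service 323; fixed 336; total 659.
No other subset beats 535.

Open B, E and F; minimum total cost 535.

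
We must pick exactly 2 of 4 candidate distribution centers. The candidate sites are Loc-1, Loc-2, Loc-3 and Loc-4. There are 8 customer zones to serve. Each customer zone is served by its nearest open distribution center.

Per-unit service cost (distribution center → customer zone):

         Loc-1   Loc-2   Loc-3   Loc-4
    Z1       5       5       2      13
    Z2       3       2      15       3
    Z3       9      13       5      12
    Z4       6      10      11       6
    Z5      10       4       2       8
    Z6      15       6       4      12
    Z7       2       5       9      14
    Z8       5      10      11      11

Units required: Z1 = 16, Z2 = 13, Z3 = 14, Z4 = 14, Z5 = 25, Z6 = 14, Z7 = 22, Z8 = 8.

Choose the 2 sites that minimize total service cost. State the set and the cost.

Choose Loc-1 and Loc-3; total service cost 415.

With exactly 2 open, each customer zone uses its cheapest among the chosen.
{Loc-1, Loc-3}: Z1→Loc-3 2·16=32, Z2→Loc-1 3·13=39, Z3→Loc-3 5·14=70, Z4→Loc-1 6·14=84, Z5→Loc-3 2·25=50, Z6→Loc-3 4·14=56, Z7→Loc-1 2·22=44, Z8→Loc-1 5·8=40. Service cost 415.
{Loc-2, Loc-3}: service cost 564
{Loc-1, Loc-2}: service cost 584
Among all 6 size-2 choices, {Loc-1, Loc-3} is lowest.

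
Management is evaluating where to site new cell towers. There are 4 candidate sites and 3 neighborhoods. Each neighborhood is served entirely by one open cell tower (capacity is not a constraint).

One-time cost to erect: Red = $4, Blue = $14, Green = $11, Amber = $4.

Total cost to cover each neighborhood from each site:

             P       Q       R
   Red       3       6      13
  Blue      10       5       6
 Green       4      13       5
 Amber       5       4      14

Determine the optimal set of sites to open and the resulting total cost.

For any fixed open set, each neighborhood goes to its cheapest open site; total = fixed + service.
{Red}: P→Red 3, Q→Red 6, R→Red 13. Service 22; fixed 4; total 26.
{Amber}: service 23 + fixed 4 = 27
{Red, Amber}: service 20 + fixed 8 = 28
{Red, Blue, Green, Amber}: service 12 + fixed 33 = 45
No other subset beats 26.

Open Red only; minimum total cost 26.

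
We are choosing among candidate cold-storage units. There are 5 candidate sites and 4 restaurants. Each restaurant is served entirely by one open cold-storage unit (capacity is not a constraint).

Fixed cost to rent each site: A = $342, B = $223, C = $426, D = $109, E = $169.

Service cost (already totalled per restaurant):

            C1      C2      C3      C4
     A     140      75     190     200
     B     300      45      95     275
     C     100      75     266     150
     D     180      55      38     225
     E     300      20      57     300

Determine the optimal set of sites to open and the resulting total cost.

For any fixed open set, each restaurant goes to its cheapest open site; total = fixed + service.
{D}: C1→D 180, C2→D 55, C3→D 38, C4→D 225. Service 498; fixed 109; total 607.
{D, E}: service 463 + fixed 278 = 741
{B, D}: service 488 + fixed 332 = 820
{A, B, C, D, E}: C1→C 100, C2→E 20, C3→D 38, C4→C 150. Service 308; fixed 1269; total 1577.
No other subset beats 607.

Open D only; minimum total cost 607.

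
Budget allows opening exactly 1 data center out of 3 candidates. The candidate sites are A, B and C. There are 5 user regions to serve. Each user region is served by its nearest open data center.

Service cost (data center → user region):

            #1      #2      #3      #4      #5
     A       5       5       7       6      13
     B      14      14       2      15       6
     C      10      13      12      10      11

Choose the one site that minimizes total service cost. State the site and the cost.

Choose A only; total service cost 36.

With exactly 1 open, each user region uses its cheapest among the chosen.
{A}: #1→A 5, #2→A 5, #3→A 7, #4→A 6, #5→A 13. Service cost 36.
{B}: service cost 51
{C}: service cost 56
Among all 3 size-1 choices, {A} is lowest.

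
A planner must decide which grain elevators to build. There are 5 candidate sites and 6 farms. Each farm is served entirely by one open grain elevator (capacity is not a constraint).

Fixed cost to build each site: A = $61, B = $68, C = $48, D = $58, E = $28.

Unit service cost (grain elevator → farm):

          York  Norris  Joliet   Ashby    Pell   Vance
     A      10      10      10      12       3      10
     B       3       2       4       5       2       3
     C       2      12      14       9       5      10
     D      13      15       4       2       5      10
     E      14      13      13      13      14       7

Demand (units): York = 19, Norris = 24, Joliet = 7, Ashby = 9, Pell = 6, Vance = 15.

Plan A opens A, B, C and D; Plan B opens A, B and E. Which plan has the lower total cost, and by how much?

Plan B is cheaper by 32.

Plan A: {A, B, C, D}: York→C 2·19=38, Norris→B 2·24=48, Joliet→B 4·7=28, Ashby→D 2·9=18, Pell→B 2·6=12, Vance→B 3·15=45. Service 189; fixed 235; total 424.
Plan B: {A, B, E}: York→B 3·19=57, Norris→B 2·24=48, Joliet→B 4·7=28, Ashby→B 5·9=45, Pell→B 2·6=12, Vance→B 3·15=45. Service 235; fixed 157; total 392.
Difference: |424 − 392| = 32.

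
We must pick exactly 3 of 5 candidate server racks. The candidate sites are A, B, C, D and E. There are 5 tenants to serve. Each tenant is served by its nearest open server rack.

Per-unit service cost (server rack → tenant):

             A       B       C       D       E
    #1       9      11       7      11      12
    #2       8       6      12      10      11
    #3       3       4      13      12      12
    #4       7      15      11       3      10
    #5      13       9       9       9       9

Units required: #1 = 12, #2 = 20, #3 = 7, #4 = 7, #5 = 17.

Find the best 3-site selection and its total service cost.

With exactly 3 open, each tenant uses its cheapest among the chosen.
{B, C, D}: #1→C 7·12=84, #2→B 6·20=120, #3→B 4·7=28, #4→D 3·7=21, #5→B 9·17=153. Service cost 406.
{A, B, D}: service cost 423
{A, B, C}: service cost 427
Among all 10 size-3 choices, {B, C, D} is lowest.

Choose B, C and D; total service cost 406.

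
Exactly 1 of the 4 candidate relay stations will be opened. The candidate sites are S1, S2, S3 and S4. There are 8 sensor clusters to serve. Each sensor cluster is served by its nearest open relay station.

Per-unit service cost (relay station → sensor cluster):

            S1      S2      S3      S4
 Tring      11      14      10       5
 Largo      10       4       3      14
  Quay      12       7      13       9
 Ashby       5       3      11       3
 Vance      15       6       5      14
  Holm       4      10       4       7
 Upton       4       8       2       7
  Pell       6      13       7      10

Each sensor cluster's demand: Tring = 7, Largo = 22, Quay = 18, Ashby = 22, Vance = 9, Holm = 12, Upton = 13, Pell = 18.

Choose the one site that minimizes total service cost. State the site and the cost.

With exactly 1 open, each sensor cluster uses its cheapest among the chosen.
{S3}: Tring→S3 10·7=70, Largo→S3 3·22=66, Quay→S3 13·18=234, Ashby→S3 11·22=242, Vance→S3 5·9=45, Holm→S3 4·12=48, Upton→S3 2·13=26, Pell→S3 7·18=126. Service cost 857.
{S2}: service cost 890
{S1}: service cost 966
Among all 4 size-1 choices, {S3} is lowest.

Choose S3 only; total service cost 857.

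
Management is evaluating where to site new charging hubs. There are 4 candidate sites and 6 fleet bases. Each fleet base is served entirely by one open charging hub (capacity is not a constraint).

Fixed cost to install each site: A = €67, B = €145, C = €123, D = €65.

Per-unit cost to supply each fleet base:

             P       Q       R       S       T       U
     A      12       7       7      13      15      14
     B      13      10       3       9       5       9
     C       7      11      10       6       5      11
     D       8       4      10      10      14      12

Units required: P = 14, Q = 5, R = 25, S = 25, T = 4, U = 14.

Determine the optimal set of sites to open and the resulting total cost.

For any fixed open set, each fleet base goes to its cheapest open site; total = fixed + service.
{B, C}: P→C 7·14=98, Q→B 10·5=50, R→B 3·25=75, S→C 6·25=150, T→B 5·4=20, U→B 9·14=126. Service 519; fixed 268; total 787.
{B, D}: service 578 + fixed 210 = 788
{A, C}: service 632 + fixed 190 = 822
{A, B, C, D}: service 489 + fixed 400 = 889
No other subset beats 787.

Open B and C; minimum total cost 787.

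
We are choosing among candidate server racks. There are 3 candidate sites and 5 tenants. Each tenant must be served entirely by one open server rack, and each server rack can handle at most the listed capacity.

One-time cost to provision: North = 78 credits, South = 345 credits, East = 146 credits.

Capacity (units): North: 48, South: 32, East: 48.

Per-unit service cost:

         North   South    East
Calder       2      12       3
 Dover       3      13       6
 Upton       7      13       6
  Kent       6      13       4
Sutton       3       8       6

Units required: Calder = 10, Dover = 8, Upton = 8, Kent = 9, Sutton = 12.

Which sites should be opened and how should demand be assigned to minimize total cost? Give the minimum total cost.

Open {North}: Calder→North 2·10=20, Dover→North 3·8=24, Upton→North 7·8=56, Kent→North 6·9=54, Sutton→North 3·12=36.
Loads: North carries 47/48. Service 190; fixed 78; total 268.
Next best feasible plan costs 380.

Minimum total cost: 268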